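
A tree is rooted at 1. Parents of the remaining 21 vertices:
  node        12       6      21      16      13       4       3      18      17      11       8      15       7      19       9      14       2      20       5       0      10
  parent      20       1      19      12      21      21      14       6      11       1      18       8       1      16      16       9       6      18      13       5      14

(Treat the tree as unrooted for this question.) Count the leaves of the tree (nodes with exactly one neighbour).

Exactly 8 nodes have a single neighbour: 0, 2, 3, 4, 7, 10, 15, 17.

8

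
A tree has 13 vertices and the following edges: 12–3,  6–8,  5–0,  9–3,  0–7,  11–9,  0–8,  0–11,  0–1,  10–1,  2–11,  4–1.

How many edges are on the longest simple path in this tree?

6

BFS from 12 reaches 10 last, at distance 6; BFS from 10 confirms no node is farther.
Path: 12–3–9–11–0–1–10.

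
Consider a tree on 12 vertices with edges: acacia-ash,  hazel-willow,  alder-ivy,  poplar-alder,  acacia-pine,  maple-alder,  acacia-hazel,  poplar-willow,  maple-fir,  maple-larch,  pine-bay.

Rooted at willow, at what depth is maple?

Climbing from maple to the root: maple – alder – poplar – willow. That's 3 steps.

3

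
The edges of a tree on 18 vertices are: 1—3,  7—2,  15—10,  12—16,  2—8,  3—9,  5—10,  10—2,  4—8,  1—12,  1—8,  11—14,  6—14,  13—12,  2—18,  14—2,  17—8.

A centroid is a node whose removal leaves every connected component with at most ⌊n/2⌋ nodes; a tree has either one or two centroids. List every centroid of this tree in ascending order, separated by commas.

Delete 8: the remaining components have sizes 9, 6, 1, 1. Max 9 ≤ 9, so 8 is a centroid.
Its neighbour 2 also leaves a largest component of size 9, so both are centroids.

2, 8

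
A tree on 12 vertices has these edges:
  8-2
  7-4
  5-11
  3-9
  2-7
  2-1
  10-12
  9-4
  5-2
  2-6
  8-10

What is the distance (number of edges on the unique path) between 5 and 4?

3

Walking from 5: 5–2–7–4. Length 3.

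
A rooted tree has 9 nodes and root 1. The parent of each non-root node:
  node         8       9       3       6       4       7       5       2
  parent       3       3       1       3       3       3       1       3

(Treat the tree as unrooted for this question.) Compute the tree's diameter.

3

A longest path is 5-1-3-6, with 3 edges.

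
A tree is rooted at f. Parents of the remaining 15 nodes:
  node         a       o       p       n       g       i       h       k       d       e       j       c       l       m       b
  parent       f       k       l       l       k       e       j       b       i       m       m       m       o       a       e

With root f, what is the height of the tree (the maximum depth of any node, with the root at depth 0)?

8

The longest root-to-leaf path is f–a–m–e–b–k–o–l–p (8 edges).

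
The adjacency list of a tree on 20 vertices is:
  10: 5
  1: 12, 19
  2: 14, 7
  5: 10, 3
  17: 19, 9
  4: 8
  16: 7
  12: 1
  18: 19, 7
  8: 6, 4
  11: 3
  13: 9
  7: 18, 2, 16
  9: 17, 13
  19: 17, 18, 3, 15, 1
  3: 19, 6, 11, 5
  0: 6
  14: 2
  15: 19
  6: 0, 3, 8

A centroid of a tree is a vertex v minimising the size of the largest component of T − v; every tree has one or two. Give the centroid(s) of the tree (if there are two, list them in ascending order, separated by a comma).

19

Removing 19 splits the tree into components of sizes 8, 5, 3, 2, 1; the largest is 8 ≤ ⌊20/2⌋ = 10.
Every other node leaves some component of size > 10, so the centroid is unique.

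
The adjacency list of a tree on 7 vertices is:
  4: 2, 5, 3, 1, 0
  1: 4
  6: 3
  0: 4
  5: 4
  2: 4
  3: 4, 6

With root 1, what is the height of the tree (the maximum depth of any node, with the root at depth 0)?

3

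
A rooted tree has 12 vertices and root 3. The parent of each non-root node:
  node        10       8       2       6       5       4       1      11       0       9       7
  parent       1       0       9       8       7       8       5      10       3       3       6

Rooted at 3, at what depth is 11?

8

3 → 0 → 8 → 6 → 7 → 5 → 1 → 10 → 11 — 8 edges.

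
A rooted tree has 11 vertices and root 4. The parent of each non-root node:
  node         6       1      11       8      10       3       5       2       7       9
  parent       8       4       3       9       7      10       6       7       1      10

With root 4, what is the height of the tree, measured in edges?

7

The longest root-to-leaf path is 4-1-7-10-9-8-6-5 (7 edges).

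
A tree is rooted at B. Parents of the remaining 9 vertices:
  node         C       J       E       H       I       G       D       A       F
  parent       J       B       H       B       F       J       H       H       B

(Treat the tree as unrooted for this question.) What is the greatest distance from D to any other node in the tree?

A farthest node from D is G (C, I also at distance 4).
The path D–H–B–J–G has 4 edges.

4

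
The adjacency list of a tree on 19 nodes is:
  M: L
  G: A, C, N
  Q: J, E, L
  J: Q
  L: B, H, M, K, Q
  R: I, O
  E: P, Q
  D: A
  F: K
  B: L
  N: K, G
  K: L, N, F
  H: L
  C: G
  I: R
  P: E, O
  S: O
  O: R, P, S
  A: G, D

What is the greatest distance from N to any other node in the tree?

A farthest node from N is I.
The path N – K – L – Q – E – P – O – R – I has 8 edges.

8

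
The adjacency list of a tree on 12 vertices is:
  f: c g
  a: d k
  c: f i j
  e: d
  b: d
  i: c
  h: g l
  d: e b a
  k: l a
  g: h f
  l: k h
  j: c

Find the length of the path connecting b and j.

9

Walking from b: b - d - a - k - l - h - g - f - c - j. Length 9.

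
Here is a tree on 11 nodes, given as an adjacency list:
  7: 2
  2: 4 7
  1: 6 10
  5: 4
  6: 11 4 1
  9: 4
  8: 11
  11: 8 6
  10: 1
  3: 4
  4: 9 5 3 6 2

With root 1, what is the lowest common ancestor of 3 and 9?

4

Path 3→root: 3 4 6 1; path 9→root: 9 4 6 1.
First common node: 4.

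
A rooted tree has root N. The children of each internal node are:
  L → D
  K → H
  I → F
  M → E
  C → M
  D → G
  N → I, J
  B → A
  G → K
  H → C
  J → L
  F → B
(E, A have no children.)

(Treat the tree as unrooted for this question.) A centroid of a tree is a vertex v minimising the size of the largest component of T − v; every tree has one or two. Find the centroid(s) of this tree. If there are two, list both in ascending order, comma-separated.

Removing L splits the tree into components of sizes 7, 6; the largest is 7 ≤ ⌊14/2⌋ = 7.
Its neighbour D also leaves a largest component of size 7, so both are centroids.

D, L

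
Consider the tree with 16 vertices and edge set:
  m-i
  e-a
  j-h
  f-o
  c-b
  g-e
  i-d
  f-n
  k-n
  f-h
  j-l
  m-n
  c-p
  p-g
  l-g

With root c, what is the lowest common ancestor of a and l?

g

Ancestors of a (toward the root): a, e, g, p, c.
Ancestors of l: l, g, p, c.
The deepest node appearing in both lists is g.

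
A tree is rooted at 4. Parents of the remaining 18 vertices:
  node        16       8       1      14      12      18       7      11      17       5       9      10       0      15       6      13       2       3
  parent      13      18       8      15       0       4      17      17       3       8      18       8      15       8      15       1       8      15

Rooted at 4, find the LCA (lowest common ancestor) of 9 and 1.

18

Ancestors of 9 (toward the root): 9, 18, 4.
Ancestors of 1: 1, 8, 18, 4.
The deepest node appearing in both lists is 18.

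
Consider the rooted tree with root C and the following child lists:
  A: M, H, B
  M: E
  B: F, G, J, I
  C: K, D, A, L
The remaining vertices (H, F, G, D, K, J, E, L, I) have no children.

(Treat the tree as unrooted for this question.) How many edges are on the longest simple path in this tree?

BFS from E reaches K last, at distance 4; BFS from K confirms no node is farther.
Path: E - M - A - C - K.

4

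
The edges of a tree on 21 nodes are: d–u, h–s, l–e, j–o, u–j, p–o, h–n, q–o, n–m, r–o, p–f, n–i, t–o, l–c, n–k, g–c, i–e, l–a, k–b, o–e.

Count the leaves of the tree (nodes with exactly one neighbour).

10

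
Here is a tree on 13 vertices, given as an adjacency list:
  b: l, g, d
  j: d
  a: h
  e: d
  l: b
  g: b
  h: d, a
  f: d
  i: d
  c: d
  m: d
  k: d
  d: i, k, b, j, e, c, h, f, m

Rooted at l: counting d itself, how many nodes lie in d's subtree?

d's subtree: {d, j, f, h, c, k, i, m, e, a}, size 10.

10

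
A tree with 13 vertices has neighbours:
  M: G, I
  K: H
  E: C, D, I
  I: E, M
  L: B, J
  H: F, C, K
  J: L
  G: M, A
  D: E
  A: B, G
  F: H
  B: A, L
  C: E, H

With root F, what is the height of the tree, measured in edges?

10

A deepest node is J, reached by F–H–C–E–I–M–G–A–B–L–J.
That path has 10 edges, so the height is 10.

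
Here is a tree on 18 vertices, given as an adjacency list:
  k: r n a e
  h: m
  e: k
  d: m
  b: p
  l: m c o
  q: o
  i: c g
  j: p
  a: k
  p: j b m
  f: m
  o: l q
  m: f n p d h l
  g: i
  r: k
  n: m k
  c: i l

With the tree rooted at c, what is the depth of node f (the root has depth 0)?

3

Climbing from f to the root: f – m – l – c. That's 3 steps.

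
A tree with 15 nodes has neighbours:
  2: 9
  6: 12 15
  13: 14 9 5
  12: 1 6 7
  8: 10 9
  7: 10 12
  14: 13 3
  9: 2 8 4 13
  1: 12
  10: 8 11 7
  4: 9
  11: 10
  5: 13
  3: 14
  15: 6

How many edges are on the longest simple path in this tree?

BFS from 15 reaches 3 last, at distance 9; BFS from 3 confirms no node is farther.
Path: 15 - 6 - 12 - 7 - 10 - 8 - 9 - 13 - 14 - 3.

9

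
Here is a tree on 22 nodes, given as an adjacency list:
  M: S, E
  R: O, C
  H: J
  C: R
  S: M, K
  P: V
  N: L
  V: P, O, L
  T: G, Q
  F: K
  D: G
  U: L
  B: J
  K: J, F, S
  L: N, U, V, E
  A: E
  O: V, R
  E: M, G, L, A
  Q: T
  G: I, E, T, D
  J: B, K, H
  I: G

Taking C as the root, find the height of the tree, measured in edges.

10

A deepest node is B, reached by C–R–O–V–L–E–M–S–K–J–B.
That path has 10 edges, so the height is 10.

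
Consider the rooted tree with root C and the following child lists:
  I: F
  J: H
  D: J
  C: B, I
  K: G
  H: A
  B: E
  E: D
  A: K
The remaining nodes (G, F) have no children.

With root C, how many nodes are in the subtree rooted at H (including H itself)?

4

The subtree rooted at H contains: H, A, K, G — 4 nodes.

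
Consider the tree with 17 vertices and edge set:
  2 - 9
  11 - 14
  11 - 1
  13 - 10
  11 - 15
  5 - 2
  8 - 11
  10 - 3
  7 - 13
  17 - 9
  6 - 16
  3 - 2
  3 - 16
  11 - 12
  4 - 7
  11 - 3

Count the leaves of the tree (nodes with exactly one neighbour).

9

Degree-1 nodes: 1, 4, 5, 6, 8, 12, 14, 15, 17 — 9 of them.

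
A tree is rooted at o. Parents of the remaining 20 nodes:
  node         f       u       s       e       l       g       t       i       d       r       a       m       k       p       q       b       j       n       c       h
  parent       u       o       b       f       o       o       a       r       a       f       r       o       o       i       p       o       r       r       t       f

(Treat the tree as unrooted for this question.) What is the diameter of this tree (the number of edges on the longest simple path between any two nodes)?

8

Starting from c, a farthest node is s at distance 8.
One longest path: c - t - a - r - f - u - o - b - s.
So the diameter is 8.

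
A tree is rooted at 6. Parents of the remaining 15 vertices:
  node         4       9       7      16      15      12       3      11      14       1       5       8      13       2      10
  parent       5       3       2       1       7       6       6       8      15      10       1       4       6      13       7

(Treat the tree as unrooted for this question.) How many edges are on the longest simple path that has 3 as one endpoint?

10

A farthest node from 3 is 11.
The path 3 – 6 – 13 – 2 – 7 – 10 – 1 – 5 – 4 – 8 – 11 has 10 edges.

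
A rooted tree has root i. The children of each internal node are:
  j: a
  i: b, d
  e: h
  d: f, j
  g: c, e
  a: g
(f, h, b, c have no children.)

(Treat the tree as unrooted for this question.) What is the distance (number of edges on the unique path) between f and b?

3

f–d–i–b: 3 edges.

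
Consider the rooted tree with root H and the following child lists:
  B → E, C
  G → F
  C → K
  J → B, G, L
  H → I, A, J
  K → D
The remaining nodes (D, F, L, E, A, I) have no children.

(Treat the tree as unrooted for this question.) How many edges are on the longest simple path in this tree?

A longest path is D–K–C–B–J–H–A, with 6 edges.

6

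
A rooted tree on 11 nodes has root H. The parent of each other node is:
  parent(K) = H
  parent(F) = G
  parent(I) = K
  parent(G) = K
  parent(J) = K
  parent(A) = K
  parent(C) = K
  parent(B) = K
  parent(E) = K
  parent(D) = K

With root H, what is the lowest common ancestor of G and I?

K

G's ancestor chain is G, K, H and I's is I, K, H; they first meet at K.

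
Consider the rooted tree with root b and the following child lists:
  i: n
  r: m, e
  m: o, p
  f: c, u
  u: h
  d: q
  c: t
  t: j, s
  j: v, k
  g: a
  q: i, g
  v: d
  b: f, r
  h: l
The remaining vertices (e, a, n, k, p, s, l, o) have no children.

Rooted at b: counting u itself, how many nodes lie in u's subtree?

u's subtree: {u, h, l}, size 3.

3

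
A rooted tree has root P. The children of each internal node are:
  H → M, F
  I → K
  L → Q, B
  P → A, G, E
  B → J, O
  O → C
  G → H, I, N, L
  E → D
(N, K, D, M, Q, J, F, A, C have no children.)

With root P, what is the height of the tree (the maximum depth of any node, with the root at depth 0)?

5

The longest root-to-leaf path is P-G-L-B-O-C (5 edges).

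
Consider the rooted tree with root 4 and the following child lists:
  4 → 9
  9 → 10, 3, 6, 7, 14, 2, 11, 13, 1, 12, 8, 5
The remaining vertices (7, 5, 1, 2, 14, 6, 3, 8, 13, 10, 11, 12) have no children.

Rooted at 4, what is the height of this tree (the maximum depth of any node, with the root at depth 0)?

A deepest node is 2, reached by 4-9-2.
That path has 2 edges, so the height is 2.

2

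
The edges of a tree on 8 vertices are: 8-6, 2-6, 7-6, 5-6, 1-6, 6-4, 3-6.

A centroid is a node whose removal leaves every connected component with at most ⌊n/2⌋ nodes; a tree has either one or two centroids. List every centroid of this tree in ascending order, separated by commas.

Removing 6 splits the tree into components of sizes 1, 1, 1, 1, 1, 1, 1; the largest is 1 ≤ ⌊8/2⌋ = 4.
No neighbour of 6 does as well, so 6 is the unique centroid.

6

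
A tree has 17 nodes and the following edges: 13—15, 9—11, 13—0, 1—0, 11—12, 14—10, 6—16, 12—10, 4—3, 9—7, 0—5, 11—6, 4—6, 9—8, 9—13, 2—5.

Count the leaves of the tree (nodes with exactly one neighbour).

8

Exactly 8 nodes have a single neighbour: 1, 2, 3, 7, 8, 14, 15, 16.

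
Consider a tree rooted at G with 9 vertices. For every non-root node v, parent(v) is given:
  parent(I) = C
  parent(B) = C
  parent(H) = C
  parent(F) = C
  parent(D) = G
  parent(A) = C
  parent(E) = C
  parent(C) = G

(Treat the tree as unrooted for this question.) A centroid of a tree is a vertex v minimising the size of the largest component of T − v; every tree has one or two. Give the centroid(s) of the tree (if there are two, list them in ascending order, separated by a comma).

C

Delete C: the remaining components have sizes 2, 1, 1, 1, 1, 1, 1. Max 2 ≤ 4, so C is a centroid.
Every other node leaves some component of size > 4, so the centroid is unique.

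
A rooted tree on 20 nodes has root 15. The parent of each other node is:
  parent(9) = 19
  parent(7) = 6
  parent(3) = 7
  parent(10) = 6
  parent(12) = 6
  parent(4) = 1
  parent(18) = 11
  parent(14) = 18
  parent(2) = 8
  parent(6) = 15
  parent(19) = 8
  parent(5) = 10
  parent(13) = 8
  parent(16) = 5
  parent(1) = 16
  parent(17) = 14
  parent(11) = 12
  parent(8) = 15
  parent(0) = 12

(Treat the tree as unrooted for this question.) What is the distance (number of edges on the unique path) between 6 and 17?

6 – 12 – 11 – 18 – 14 – 17: 5 edges.

5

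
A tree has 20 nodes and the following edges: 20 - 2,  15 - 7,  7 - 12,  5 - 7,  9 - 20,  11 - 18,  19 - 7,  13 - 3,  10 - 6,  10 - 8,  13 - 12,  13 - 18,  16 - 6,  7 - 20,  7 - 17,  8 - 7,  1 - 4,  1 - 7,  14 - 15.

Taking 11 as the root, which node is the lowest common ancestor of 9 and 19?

7

Path 9→root: 9 20 7 12 13 18 11; path 19→root: 19 7 12 13 18 11.
First common node: 7.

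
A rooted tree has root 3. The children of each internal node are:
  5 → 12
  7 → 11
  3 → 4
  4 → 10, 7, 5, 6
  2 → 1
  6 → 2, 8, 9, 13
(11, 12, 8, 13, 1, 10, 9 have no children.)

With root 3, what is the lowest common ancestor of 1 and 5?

4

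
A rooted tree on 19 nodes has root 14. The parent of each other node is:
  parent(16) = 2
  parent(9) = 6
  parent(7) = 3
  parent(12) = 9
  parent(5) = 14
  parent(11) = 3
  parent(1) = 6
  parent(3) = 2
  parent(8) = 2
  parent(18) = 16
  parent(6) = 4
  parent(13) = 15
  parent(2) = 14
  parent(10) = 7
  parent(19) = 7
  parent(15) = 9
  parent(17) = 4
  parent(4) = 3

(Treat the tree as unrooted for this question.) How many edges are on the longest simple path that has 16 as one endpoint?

7

A farthest node from 16 is 13.
The path 16-2-3-4-6-9-15-13 has 7 edges.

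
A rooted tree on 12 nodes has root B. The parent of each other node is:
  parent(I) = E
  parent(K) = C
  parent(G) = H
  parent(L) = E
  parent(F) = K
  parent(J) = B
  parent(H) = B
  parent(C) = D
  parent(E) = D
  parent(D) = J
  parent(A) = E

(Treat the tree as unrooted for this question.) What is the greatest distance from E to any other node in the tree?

5

Distances from E peak at 5, attained at G.
E – D – J – B – H – G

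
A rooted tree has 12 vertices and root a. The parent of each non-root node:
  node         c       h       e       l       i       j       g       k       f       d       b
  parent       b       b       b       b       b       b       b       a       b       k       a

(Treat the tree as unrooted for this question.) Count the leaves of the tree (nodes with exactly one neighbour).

9

Exactly 9 nodes have a single neighbour: c, d, e, f, g, h, i, j, l.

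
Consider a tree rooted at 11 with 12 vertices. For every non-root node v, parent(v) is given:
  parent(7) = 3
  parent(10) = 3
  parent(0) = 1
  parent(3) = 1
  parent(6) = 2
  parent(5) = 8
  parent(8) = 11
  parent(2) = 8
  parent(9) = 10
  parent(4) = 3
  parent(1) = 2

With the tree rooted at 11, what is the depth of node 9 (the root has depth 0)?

6

Path from 11 to 9: 11–8–2–1–3–10–9, which has 6 edges.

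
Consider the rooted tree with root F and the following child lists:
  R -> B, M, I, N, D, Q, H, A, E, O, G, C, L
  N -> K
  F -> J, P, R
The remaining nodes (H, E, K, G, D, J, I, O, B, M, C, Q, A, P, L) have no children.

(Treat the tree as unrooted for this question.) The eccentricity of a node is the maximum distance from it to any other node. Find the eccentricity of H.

A farthest node from H is J (P, K also at distance 3).
The path H – R – F – J has 3 edges.

3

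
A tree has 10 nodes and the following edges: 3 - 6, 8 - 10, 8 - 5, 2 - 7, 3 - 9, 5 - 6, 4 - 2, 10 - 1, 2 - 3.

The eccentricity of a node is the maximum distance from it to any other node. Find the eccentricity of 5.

A farthest node from 5 is 7 (4 also at distance 4).
The path 5 – 6 – 3 – 2 – 7 has 4 edges.

4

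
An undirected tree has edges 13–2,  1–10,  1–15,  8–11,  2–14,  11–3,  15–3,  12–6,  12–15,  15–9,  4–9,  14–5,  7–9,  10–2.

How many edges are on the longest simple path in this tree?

8

A longest path is 5-14-2-10-1-15-3-11-8, with 8 edges.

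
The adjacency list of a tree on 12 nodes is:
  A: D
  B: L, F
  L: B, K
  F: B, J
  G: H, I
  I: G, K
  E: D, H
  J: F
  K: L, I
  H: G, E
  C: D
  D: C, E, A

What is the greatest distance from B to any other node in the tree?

8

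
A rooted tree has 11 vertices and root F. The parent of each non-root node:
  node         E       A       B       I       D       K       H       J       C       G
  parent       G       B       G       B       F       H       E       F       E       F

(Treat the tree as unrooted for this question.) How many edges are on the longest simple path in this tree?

5

A longest path is K-H-E-G-F-D, with 5 edges.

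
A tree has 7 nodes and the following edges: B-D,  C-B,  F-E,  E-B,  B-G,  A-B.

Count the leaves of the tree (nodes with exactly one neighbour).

Exactly 5 nodes have a single neighbour: A, C, D, F, G.

5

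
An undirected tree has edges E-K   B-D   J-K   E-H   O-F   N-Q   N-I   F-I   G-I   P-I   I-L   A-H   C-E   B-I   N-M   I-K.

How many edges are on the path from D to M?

Walking from D: D - B - I - N - M. Length 4.

4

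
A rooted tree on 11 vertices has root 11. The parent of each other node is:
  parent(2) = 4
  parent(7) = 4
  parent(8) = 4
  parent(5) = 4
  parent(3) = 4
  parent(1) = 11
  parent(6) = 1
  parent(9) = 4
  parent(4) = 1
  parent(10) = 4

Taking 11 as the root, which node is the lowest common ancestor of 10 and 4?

4

Ancestors of 10 (toward the root): 10, 4, 1, 11.
Ancestors of 4: 4, 1, 11.
The deepest node appearing in both lists is 4.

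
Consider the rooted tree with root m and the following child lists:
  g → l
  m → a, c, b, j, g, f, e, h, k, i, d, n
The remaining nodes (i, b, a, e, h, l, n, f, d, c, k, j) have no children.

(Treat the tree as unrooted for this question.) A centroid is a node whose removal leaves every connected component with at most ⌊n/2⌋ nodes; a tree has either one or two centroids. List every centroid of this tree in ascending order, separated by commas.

Removing m splits the tree into components of sizes 2, 1, 1, 1, 1, 1, 1, 1, 1, 1, 1, 1; the largest is 2 ≤ ⌊14/2⌋ = 7.
Every other node leaves some component of size > 7, so the centroid is unique.

m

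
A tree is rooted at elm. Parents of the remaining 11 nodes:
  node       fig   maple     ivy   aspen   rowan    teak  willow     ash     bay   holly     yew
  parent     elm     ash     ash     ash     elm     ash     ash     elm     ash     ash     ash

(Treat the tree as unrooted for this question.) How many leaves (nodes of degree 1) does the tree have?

Degree-1 nodes: aspen, bay, fig, holly, ivy, maple, rowan, teak, willow, yew — 10 of them.

10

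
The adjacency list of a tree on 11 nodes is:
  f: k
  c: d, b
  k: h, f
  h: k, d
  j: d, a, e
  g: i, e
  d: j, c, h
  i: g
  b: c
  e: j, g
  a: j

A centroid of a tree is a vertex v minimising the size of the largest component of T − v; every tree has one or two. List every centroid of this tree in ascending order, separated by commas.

Removing d splits the tree into components of sizes 5, 3, 2; the largest is 5 ≤ ⌊11/2⌋ = 5.
Every other node leaves some component of size > 5, so the centroid is unique.

d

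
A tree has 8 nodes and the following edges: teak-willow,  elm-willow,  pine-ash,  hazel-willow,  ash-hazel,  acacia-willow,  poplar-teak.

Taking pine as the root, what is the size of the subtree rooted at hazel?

The subtree rooted at hazel contains: hazel, willow, teak, acacia, elm, poplar — 6 nodes.

6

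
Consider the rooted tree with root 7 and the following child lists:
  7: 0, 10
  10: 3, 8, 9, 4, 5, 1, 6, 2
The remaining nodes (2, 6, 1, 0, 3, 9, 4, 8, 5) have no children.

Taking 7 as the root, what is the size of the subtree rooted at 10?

9

The subtree rooted at 10 contains: 10, 9, 4, 8, 2, 5, 1, 6, 3 — 9 nodes.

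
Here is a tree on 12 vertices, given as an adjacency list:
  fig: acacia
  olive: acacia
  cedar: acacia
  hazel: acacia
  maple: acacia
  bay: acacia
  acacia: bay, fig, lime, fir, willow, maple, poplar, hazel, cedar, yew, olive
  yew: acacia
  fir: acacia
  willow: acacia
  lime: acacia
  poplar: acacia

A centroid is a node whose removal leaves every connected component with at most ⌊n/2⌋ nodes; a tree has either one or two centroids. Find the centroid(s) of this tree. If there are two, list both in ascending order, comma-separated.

Removing acacia splits the tree into components of sizes 1, 1, 1, 1, 1, 1, 1, 1, 1, 1, 1; the largest is 1 ≤ ⌊12/2⌋ = 6.
No neighbour of acacia does as well, so acacia is the unique centroid.

acacia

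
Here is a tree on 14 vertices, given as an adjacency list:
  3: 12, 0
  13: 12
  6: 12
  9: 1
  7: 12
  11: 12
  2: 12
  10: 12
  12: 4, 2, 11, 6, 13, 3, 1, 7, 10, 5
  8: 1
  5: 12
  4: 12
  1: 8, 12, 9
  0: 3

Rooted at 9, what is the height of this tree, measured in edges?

0 sits deepest: 9–1–12–3–0 — 4 edges from the root.

4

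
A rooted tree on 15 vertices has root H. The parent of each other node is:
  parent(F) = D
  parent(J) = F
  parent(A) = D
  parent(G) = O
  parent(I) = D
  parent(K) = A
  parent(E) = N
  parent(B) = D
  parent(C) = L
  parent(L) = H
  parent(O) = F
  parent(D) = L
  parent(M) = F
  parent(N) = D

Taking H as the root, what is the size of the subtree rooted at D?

The subtree rooted at D contains: D, F, I, A, N, B, M, O, J, K, E, G — 12 nodes.

12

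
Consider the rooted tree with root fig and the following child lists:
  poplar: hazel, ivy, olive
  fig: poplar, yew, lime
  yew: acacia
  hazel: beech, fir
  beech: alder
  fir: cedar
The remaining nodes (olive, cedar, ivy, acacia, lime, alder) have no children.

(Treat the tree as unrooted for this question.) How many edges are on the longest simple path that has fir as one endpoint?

5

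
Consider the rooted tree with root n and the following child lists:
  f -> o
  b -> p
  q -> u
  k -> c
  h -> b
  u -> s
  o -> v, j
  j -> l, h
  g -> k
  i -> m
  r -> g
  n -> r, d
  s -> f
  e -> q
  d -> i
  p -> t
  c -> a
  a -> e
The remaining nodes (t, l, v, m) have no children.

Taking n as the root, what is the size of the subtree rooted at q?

12

The subtree rooted at q contains: q, u, s, f, o, j, v, h, l, b, p, t — 12 nodes.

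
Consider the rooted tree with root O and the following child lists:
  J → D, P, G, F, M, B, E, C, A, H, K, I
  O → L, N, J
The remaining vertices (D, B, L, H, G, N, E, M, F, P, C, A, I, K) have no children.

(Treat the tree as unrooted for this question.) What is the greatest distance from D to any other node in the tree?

The node farthest from D is L (N also at distance 3), via D–J–O–L — 3 edges.

3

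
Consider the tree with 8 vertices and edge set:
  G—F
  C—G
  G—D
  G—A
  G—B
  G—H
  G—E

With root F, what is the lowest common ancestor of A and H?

G

Ancestors of A (toward the root): A, G, F.
Ancestors of H: H, G, F.
The deepest node appearing in both lists is G.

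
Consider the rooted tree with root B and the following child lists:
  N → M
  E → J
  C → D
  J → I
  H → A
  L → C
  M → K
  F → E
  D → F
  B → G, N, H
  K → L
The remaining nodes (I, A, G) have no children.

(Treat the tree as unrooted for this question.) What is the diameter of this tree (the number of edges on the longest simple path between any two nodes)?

Starting from A, a farthest node is I at distance 12.
One longest path: A – H – B – N – M – K – L – C – D – F – E – J – I.
So the diameter is 12.

12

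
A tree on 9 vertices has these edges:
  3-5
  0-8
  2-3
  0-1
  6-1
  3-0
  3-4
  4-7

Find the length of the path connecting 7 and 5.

Walking from 7: 7 – 4 – 3 – 5. Length 3.

3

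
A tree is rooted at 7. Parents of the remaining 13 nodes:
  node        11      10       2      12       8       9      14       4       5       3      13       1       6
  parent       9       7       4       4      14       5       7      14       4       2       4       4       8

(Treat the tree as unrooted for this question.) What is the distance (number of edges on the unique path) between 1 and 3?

3

Walking from 1: 1 - 4 - 2 - 3. Length 3.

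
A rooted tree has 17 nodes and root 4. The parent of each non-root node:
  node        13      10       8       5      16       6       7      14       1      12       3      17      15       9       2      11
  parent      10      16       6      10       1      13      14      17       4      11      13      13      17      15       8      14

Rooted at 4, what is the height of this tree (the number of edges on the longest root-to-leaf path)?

8

The longest root-to-leaf path is 4-1-16-10-13-17-14-11-12 (8 edges).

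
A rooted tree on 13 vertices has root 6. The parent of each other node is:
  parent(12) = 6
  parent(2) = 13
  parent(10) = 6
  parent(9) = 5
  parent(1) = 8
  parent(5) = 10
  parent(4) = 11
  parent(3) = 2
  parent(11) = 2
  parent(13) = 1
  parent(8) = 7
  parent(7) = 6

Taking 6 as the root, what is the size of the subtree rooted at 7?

8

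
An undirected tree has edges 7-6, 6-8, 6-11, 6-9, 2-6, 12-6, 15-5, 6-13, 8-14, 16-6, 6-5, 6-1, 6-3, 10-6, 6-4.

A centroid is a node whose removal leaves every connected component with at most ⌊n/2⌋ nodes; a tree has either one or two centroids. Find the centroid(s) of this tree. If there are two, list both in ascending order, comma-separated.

6

Delete 6: the remaining components have sizes 2, 2, 1, 1, 1, 1, 1, 1, 1, 1, 1, 1, 1. Max 2 ≤ 8, so 6 is a centroid.
Every other node leaves some component of size > 8, so the centroid is unique.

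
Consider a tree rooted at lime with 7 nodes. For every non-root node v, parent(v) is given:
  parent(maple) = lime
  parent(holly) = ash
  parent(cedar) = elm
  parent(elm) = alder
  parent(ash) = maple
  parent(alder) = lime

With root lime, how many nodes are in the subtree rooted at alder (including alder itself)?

Descendants of alder (including itself): alder, elm, cedar. That's 3.

3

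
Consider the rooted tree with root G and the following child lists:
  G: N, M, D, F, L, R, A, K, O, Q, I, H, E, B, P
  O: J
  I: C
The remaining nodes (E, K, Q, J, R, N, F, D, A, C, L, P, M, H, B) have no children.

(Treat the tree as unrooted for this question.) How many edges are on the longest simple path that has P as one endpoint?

3

The node farthest from P is C (J also at distance 3), via P – G – I – C — 3 edges.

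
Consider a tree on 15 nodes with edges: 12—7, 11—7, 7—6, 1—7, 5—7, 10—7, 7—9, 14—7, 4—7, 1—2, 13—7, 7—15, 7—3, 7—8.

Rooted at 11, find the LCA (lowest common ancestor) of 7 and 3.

Path 7→root: 7 11; path 3→root: 3 7 11.
First common node: 7.

7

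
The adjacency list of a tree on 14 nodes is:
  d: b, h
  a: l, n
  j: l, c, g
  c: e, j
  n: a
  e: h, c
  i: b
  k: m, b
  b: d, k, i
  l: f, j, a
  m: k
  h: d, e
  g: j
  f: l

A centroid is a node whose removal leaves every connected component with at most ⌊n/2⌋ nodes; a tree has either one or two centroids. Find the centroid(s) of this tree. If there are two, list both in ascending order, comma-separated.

Delete e: the remaining components have sizes 7, 6. Max 7 ≤ 7, so e is a centroid.
c is adjacent to e and is also a centroid (the largest component after removing it is likewise 7).

c, e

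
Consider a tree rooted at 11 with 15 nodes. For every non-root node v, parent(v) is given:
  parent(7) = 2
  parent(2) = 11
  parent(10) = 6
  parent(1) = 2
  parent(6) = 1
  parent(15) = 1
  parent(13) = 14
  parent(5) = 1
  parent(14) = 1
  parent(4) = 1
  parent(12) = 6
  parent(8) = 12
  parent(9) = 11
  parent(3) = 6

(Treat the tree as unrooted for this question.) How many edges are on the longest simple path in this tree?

6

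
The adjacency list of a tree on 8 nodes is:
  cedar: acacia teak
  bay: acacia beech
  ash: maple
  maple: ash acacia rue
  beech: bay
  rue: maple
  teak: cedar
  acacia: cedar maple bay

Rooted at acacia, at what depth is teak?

2

Climbing from teak to the root: teak – cedar – acacia. That's 2 steps.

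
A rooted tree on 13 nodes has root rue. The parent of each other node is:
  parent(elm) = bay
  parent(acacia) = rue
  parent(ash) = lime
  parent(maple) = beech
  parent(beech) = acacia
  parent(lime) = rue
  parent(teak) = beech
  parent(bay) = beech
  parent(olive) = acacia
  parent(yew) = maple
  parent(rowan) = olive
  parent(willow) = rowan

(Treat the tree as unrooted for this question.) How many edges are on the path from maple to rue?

3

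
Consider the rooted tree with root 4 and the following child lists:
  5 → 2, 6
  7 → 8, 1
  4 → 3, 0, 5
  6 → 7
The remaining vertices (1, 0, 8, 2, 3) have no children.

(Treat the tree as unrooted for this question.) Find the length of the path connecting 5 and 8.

3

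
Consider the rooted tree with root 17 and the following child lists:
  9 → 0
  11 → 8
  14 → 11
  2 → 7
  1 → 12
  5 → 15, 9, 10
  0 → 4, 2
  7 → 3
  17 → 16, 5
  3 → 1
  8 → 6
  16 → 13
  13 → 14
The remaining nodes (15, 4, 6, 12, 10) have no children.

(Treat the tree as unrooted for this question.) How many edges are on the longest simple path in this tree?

14

BFS from 6 reaches 12 last, at distance 14; BFS from 12 confirms no node is farther.
Path: 6 – 8 – 11 – 14 – 13 – 16 – 17 – 5 – 9 – 0 – 2 – 7 – 3 – 1 – 12.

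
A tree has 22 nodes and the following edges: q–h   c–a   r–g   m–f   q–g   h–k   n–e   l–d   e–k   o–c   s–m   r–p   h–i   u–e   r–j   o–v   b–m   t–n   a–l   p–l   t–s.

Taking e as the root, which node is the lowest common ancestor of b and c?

b's ancestor chain is b, m, s, t, n, e and c's is c, a, l, p, r, g, q, h, k, e; they first meet at e.

e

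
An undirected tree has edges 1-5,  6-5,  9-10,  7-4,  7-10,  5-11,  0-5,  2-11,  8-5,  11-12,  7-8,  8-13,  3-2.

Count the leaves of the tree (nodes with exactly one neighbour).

Exactly 8 nodes have a single neighbour: 0, 1, 3, 4, 6, 9, 12, 13.

8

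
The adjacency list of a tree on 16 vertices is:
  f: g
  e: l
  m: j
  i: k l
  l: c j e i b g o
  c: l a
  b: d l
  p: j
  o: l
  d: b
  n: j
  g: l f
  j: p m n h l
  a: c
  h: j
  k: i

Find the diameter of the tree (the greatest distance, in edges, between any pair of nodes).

A longest path is f - g - l - j - n, with 4 edges.

4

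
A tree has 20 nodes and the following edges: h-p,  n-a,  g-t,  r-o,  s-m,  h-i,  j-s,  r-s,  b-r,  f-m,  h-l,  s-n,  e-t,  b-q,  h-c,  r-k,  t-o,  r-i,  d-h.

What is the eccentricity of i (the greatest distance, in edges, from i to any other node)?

4

Distances from i peak at 4, attained at a (g, f, e also at distance 4).
i-r-s-n-a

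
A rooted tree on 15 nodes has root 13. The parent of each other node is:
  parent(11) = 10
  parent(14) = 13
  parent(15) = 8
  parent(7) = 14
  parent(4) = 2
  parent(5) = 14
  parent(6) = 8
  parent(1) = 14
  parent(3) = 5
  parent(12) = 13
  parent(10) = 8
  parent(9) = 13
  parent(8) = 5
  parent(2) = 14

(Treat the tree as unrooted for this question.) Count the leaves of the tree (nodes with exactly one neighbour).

9

Degree-1 nodes: 1, 3, 4, 6, 7, 9, 11, 12, 15 — 9 of them.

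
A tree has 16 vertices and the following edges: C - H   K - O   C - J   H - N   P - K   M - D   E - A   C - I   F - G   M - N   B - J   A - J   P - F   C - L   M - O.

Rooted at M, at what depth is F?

Climbing from F to the root: F → P → K → O → M. That's 4 steps.

4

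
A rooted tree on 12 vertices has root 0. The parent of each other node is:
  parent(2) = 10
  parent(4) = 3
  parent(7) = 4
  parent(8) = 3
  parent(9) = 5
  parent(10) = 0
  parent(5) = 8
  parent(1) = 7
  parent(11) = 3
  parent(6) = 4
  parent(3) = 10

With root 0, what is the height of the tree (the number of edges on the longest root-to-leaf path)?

5

A deepest node is 1, reached by 0 → 10 → 3 → 4 → 7 → 1.
That path has 5 edges, so the height is 5.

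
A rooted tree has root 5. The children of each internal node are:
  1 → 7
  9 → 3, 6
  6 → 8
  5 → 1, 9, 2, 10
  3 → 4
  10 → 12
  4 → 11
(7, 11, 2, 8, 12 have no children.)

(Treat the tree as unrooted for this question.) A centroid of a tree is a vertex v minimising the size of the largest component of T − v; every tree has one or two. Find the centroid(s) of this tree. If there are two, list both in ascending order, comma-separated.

5, 9

Delete 9: the remaining components have sizes 6, 3, 2. Max 6 ≤ 6, so 9 is a centroid.
5 is adjacent to 9 and is also a centroid (the largest component after removing it is likewise 6).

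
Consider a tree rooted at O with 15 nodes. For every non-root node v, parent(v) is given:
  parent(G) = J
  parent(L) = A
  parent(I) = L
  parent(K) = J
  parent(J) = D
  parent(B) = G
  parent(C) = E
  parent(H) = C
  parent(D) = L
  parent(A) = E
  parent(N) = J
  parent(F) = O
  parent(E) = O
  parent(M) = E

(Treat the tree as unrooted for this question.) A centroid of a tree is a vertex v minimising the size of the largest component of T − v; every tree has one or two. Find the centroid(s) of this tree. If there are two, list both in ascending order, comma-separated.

If L is removed the pieces have sizes 7, 6, 1, all ≤ ⌊15/2⌋ = 7.
Every other node leaves some component of size > 7, so the centroid is unique.

L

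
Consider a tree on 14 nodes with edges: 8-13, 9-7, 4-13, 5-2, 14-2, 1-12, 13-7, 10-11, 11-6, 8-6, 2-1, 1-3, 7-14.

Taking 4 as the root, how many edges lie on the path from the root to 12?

6

4–13–7–14–2–1–12 — 6 edges.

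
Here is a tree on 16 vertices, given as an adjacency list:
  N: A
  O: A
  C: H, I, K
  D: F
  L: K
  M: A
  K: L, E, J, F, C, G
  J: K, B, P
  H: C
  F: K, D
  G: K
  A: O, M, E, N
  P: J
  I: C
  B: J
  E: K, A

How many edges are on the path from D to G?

3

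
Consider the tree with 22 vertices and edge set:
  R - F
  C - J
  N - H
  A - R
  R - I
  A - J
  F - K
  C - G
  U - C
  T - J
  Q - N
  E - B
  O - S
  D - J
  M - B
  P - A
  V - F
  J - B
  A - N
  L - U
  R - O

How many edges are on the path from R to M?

The path is R – A – J – B – M, which has 4 edges.

4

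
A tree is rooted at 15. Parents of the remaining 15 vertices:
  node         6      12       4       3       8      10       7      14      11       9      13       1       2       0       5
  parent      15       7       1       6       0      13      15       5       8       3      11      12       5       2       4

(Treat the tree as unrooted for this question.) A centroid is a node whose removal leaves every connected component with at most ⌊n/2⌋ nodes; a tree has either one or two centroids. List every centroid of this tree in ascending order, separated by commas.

4, 5

If 5 is removed the pieces have sizes 8, 6, 1, all ≤ ⌊16/2⌋ = 8.
Its neighbour 4 also leaves a largest component of size 8, so both are centroids.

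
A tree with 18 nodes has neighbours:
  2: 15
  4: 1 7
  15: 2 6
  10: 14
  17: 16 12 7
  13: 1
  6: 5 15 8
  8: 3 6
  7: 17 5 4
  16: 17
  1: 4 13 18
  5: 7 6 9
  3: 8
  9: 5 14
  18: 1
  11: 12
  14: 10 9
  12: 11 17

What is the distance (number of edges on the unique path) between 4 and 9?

The path is 4 - 7 - 5 - 9, which has 3 edges.

3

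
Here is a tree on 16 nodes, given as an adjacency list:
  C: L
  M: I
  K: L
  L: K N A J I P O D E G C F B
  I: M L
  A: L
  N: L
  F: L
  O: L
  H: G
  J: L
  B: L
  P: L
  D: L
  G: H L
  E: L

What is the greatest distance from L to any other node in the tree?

The node farthest from L is H (M also at distance 2), via L–G–H — 2 edges.

2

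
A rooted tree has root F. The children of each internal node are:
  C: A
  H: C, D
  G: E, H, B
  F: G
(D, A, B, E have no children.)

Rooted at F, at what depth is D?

3

F–G–H–D — 3 edges.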